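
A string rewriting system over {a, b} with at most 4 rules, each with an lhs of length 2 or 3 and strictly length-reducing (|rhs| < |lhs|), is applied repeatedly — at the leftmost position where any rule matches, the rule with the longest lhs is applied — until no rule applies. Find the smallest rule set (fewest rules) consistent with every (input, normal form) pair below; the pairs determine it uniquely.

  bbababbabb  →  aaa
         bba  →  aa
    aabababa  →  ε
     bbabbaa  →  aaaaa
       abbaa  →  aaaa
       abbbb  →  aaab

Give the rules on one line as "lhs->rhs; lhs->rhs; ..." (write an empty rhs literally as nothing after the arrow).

aba->ba; ba->; bb->a; bbb->aa

  | bbababbabb => aababbabb => ababbabb => babbabb => bbabb => aabb => aaa
  | bba => aa
  | aabababa => abababa => bababa => baba => ba => ε
  | bbabbaa => aabbaa => aaaaa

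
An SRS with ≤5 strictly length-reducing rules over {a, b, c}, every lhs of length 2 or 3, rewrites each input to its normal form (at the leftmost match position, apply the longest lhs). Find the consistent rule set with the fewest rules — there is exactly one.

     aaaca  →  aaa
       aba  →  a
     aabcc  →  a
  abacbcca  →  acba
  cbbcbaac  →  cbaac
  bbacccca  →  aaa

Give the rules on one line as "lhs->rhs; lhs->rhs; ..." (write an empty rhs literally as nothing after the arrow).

  | aaaca => aaa
  | aba => a
  | aabcc => acc => a
  | abacbcca => acbcca => acba

ab->; bb->a; ca->; cc->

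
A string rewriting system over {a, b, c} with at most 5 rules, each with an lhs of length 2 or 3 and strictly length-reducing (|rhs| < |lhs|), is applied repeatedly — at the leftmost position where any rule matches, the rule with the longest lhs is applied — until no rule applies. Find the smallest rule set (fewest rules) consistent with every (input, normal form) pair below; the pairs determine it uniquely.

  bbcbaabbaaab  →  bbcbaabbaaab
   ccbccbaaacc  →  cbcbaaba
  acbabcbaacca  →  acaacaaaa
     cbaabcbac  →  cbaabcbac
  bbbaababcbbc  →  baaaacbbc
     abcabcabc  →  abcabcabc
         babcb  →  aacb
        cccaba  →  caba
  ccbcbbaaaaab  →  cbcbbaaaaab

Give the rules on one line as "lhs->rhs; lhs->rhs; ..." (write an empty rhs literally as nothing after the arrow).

acc->ba; bab->aa; bbb->b; cc->c

  | bbcbaabbaaab
  | ccbccbaaacc => cbccbaaacc => cbcbaaacc => cbcbaaba
  | acbabcbaacca => acaacbaacca => acaacbabaa => acaacaaaa
  | cbaabcbac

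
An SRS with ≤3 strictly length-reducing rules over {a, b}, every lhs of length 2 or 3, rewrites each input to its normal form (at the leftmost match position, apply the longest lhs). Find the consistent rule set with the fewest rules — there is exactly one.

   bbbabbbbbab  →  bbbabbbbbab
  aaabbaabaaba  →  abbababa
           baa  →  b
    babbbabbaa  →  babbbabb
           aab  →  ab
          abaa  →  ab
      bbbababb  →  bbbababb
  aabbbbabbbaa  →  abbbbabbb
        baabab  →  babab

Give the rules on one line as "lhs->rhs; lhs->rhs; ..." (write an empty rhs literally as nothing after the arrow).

aa->; aab->ab

  | bbbabbbbbab
  | aaabbaabaaba => abbaabaaba => abbabaaba => abbababa
  | baa => b
  | babbbabbaa => babbbabb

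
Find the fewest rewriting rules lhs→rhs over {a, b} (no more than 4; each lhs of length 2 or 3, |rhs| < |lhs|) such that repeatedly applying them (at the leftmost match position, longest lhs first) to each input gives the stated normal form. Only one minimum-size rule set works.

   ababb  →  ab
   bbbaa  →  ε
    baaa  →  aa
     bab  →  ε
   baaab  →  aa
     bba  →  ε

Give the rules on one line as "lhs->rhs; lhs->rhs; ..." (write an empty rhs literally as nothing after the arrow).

  | ababb => ab
  | bbbaa => ba => ε
  | baaa => aa
  | bab => ε

aab->aa; ba->; bab->; bba->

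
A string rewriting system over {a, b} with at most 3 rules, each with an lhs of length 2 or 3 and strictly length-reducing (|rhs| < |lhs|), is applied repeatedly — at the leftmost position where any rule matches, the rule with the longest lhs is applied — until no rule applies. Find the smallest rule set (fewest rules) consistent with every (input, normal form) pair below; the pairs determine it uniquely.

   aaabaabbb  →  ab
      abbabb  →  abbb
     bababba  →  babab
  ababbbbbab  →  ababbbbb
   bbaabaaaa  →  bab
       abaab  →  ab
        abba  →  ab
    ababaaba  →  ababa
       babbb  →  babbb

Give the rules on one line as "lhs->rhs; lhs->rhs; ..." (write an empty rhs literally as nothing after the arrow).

  | aaabaabbb => abaabbb => abaabb => abaab => abaa => ab
  | abbabb => abbb
  | bababba => babab
  | ababbbbbab => ababbbbb

aa->; aab->aa; bba->b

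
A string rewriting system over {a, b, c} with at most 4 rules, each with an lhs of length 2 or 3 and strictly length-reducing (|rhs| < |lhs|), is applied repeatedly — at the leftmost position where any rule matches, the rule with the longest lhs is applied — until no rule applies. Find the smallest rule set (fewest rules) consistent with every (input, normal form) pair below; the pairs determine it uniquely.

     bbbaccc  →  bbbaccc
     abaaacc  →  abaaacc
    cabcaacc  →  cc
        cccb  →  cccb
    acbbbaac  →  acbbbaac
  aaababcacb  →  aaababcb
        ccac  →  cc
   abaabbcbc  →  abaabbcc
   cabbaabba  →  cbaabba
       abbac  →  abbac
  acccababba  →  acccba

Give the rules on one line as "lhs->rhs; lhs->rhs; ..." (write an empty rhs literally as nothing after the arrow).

ca->; cab->c; cbc->cc

  | bbbaccc
  | abaaacc
  | cabcaacc => ccaacc => cacc => cc
  | cccb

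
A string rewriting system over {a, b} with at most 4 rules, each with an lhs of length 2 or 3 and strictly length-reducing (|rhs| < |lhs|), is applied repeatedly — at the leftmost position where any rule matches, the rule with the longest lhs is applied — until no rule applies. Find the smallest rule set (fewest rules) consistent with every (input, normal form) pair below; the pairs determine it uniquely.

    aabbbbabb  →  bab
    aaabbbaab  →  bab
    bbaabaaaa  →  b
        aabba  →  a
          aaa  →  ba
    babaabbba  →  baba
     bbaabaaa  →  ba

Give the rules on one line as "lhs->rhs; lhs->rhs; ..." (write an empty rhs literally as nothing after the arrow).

  | aabbbbabb => bbbbbabb => bbabb => babb => bab
  | aaabbbaab => babbbaab => baaab => bbab => bab
  | bbaabaaaa => baabaaaa => bbbaaaa => aaaa => baa => bb => b
  | aabba => bbba => a

aa->b; bb->b; bbb->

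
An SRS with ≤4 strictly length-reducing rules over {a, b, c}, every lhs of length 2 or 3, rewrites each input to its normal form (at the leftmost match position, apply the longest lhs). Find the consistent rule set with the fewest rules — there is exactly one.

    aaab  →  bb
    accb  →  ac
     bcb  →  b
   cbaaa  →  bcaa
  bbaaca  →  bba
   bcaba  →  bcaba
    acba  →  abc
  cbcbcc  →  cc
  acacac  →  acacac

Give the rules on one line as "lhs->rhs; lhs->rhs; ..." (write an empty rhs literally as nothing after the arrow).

aaa->b; aac->; cb->; cba->bc

  | aaab => bb
  | accb => ac
  | bcb => b
  | cbaaa => bcaa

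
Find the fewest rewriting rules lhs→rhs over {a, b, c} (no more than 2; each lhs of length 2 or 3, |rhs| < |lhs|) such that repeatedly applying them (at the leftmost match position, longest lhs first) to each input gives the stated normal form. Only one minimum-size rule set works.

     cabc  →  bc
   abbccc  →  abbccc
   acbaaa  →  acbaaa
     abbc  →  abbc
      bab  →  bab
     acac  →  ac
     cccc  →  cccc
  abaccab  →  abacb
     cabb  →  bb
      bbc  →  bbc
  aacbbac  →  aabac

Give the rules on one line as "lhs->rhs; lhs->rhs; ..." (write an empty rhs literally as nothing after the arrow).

ca->; cbb->b

  | cabc => bc
  | abbccc
  | acbaaa
  | abbc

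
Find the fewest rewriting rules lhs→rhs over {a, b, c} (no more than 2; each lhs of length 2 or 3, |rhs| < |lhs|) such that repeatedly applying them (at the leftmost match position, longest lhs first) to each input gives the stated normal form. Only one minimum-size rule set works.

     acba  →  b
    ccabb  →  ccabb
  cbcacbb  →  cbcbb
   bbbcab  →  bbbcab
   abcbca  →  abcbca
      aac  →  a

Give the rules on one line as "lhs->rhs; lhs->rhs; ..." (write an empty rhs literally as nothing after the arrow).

ac->; ba->b

  | acba => ba => b
  | ccabb
  | cbcacbb => cbcbb
  | bbbcab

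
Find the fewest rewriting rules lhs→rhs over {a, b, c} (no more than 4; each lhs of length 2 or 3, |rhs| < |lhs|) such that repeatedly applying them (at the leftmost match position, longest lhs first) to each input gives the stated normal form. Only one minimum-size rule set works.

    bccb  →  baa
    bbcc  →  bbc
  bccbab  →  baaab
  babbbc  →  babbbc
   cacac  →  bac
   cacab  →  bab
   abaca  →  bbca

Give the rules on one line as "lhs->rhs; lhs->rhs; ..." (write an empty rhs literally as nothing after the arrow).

aba->bb; cac->b; cc->c; ccb->aa

  | bccb => baa
  | bbcc => bbc
  | bccbab => baaab
  | babbbc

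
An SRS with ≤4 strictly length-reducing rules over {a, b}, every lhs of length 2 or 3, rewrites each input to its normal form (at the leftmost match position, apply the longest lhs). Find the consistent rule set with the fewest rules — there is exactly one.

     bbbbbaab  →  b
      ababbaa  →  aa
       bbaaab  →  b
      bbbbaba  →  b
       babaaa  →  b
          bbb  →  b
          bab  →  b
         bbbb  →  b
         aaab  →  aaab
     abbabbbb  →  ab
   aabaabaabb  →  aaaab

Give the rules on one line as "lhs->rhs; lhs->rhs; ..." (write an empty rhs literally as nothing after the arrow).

  | bbbbbaab => bbbbaab => bbbaab => bbaab => baab => bab => bb => b
  | ababbaa => abbaa => abaa => aa
  | bbaaab => baaab => baab => bab => bb => b
  | bbbbaba => bbbaba => bbaba => baba => bba => ba => b

aba->a; ba->b; bb->b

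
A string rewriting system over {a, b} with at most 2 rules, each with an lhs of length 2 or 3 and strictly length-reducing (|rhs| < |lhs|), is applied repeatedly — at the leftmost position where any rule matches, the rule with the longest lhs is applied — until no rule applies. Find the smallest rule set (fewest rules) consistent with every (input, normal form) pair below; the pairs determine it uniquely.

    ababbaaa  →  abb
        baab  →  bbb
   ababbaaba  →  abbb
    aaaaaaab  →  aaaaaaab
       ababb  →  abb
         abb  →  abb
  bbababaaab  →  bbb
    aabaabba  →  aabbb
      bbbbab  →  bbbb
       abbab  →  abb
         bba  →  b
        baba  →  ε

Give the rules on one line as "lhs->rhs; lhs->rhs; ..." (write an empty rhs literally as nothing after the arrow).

ba->; baa->bb

  | ababbaaa => abbaaa => abbba => abb
  | baab => bbb
  | ababbaaba => abbaaba => abbbba => abbb
  | aaaaaaab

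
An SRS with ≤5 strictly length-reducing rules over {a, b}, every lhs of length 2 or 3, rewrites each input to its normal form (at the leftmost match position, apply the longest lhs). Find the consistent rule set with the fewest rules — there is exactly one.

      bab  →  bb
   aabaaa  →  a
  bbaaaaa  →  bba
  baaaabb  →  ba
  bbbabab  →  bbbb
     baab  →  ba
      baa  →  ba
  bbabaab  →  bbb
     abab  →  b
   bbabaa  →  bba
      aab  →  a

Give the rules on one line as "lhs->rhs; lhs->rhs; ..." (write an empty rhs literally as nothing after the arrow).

  | bab => bb
  | aabaaa => aaaaa => aaaa => aaa => aa => a
  | bbaaaaa => bbaaaa => bbaaa => bbaa => bba
  | baaaabb => baaabb => baabb => baab => baa => ba

aa->a; aab->aa; ab->b; aba->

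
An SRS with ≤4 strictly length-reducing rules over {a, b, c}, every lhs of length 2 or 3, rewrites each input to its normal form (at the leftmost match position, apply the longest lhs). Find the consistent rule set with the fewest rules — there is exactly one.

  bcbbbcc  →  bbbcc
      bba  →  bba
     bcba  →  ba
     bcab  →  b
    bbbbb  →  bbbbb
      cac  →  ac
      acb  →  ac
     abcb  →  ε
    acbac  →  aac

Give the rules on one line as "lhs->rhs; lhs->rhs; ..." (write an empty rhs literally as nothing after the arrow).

  | bcbbbcc => bbbcc
  | bba
  | bcba => ba
  | bcab => bab => b

ab->; acb->ac; ca->a; cb->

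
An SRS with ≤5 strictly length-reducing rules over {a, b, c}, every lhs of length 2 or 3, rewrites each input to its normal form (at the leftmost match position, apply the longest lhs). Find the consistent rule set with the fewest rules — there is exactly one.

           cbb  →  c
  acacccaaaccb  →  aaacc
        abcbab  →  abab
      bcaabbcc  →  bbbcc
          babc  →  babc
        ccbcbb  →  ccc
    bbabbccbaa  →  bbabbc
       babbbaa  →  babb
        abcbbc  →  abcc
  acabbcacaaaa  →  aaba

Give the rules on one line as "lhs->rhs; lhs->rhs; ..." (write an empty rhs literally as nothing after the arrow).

  | cbb => cb => c
  | acacccaaaccb => aacccaaaccb => aaccaccb => aacaccb => aaaccb => aaacc
  | abcbab => abcab => abab
  | bcaabbcc => bbbcc

baa->; ca->a; caa->; cb->c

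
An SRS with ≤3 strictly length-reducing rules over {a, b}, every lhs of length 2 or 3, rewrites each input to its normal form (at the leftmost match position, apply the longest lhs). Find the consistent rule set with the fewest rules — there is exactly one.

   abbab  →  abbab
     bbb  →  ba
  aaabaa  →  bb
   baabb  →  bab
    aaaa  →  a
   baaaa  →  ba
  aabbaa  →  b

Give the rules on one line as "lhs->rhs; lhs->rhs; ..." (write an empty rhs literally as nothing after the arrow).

aa->b; aaa->; bbb->ba

  | abbab
  | bbb => ba
  | aaabaa => baa => bb
  | baabb => bbbb => bab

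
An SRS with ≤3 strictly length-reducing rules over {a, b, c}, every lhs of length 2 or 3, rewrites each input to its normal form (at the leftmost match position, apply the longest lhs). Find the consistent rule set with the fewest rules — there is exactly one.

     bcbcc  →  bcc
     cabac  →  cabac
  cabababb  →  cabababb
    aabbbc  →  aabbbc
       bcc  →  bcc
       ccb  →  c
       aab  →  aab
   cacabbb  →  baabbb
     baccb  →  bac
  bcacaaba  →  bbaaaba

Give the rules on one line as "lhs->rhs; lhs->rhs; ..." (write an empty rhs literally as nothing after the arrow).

  | bcbcc => bcc
  | cabac
  | cabababb
  | aabbbc

cac->ba; cb->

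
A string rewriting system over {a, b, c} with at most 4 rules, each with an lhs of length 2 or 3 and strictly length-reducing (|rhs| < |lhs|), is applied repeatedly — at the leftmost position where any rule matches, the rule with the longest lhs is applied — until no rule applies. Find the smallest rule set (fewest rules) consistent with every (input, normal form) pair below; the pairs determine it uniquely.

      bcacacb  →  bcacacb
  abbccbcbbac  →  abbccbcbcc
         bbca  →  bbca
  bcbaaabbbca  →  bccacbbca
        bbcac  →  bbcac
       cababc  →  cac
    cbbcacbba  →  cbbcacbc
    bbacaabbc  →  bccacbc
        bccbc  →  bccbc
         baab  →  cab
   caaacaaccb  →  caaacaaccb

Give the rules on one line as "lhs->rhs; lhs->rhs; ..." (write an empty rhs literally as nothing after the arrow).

  | bcacacb
  | abbccbcbbac => abbccbcbcc
  | bbca
  | bcbaaabbbca => bccaabbbca => bccacbbca

aab->ac; ba->c; bab->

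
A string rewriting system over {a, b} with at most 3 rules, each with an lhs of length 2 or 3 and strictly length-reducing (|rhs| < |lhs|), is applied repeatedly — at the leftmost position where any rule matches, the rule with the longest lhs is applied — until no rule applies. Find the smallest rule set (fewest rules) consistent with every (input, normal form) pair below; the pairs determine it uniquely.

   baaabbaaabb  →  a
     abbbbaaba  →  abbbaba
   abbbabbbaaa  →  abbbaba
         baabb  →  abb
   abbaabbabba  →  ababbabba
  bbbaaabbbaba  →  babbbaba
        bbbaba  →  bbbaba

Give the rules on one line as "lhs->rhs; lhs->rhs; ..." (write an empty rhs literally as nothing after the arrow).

  | baaabbaaabb => aabbaaabb => abaaabb => aaabb => aab => a
  | abbbbaaba => abbbaba
  | abbbabbbaaa => abbbabbaa => abbbaba
  | baabb => abb

aab->a; baa->a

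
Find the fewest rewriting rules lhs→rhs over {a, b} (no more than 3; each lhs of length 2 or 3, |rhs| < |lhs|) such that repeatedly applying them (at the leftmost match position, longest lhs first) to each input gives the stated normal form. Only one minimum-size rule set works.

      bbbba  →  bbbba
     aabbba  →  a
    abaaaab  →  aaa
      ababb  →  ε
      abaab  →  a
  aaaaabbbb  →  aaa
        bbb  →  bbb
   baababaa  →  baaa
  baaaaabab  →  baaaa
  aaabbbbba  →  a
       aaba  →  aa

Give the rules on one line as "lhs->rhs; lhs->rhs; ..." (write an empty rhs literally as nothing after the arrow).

  | bbbba
  | aabbba => aba => a
  | abaaaab => aaaab => aaa
  | ababb => abb => ε

ab->; abb->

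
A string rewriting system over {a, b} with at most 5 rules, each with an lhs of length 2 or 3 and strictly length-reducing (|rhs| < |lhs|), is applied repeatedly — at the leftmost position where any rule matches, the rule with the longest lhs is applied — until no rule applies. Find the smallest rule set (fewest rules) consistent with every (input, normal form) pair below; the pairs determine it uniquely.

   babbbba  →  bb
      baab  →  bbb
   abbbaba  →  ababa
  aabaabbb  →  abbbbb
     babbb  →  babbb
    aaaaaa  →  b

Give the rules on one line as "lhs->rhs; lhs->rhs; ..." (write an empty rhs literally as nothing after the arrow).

aa->b; aab->ab; baa->bb; bba->a

  | babbbba => babba => baa => bb
  | baab => bbb
  | abbbaba => ababa
  | aabaabbb => abaabbb => abbbbb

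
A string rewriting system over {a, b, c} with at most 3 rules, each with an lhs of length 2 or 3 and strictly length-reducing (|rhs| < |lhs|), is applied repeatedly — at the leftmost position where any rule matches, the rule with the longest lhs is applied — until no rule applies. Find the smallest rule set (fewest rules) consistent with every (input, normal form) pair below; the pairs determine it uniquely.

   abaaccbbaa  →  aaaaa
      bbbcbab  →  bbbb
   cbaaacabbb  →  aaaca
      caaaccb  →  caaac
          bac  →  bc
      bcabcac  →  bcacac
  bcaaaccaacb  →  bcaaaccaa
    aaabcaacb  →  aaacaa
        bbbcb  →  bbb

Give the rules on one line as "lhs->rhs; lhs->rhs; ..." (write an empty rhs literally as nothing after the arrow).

  | abaaccbbaa => aaaccbbaa => aaacbaa => aaaaa
  | bbbcbab => bbbab => bbbb
  | cbaaacabbb => aaacabbb => aaacabb => aaacab => aaaca
  | caaaccb => caaac

ab->a; ba->b; cb->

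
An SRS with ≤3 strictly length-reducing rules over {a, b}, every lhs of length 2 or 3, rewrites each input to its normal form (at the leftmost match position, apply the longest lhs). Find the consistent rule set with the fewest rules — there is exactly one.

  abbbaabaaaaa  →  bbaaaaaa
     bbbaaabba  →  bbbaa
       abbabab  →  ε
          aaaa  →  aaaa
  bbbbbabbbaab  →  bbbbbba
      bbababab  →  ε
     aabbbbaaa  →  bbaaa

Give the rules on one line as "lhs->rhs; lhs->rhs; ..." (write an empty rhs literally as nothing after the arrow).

ab->; bab->

  | abbbaabaaaaa => bbaabaaaaa => bbaaaaaa
  | bbbaaabba => bbbaaba => bbbaa
  | abbabab => babab => ab => ε
  | aaaa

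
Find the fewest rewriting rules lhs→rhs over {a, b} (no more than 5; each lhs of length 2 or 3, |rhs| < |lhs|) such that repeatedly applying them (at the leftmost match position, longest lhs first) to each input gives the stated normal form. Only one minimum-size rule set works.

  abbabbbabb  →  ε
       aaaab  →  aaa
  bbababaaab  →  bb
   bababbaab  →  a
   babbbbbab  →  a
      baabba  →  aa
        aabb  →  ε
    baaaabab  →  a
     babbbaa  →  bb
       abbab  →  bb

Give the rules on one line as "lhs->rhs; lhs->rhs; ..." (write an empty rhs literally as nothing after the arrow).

ab->; aba->bb; ba->b; bbb->a

  | abbabbbabb => babbbabb => bbbbabb => ababb => bbbb => ab => ε
  | aaaab => aaa
  | bbababaaab => bbbabaaab => aabaaab => abbaab => baab => bab => bb
  | bababbaab => bbabbaab => bbbbaab => abaab => bbab => bbb => a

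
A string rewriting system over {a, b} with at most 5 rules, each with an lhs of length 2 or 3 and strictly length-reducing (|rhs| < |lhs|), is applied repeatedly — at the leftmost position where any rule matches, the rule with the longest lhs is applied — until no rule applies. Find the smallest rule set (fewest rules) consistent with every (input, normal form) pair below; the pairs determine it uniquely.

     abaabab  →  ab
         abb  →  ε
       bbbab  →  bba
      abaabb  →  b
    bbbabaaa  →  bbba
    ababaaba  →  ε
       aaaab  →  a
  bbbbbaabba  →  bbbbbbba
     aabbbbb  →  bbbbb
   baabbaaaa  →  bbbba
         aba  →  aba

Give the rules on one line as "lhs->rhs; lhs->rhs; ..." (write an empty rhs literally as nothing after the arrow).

  | abaabab => abbab => ab
  | abb => ε
  | bbbab => bba
  | abaabb => abbb => b

aa->; aaa->b; abb->; bab->a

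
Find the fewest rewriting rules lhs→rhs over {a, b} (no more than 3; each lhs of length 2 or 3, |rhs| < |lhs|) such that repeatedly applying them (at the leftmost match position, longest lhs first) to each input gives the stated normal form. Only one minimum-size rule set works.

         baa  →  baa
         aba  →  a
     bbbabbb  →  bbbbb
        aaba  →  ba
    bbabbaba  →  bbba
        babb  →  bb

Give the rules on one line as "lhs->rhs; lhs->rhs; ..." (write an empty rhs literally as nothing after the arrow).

aab->b; ab->

  | baa
  | aba => a
  | bbbabbb => bbbbb
  | aaba => ba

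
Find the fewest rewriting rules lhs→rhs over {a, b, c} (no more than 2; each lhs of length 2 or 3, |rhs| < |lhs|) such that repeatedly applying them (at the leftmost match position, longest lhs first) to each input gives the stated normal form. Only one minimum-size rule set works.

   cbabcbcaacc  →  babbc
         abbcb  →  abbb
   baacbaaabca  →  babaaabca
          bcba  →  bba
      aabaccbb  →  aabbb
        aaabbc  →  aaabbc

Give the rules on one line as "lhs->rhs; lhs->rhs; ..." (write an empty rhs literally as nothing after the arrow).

  | cbabcbcaacc => babcbcaacc => babbcaacc => babbcac => babbc
  | abbcb => abbb
  | baacbaaabca => babaaabca
  | bcba => bba

ac->; cb->b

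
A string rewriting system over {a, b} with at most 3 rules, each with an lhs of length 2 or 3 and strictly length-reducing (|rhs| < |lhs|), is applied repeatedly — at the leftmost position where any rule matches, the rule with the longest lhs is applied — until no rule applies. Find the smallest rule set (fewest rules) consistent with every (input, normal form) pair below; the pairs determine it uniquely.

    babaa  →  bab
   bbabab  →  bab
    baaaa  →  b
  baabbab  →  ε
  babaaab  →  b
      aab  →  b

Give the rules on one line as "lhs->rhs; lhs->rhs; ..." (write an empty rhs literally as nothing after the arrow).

  | babaa => baba => bab
  | bbabab => aabab => bab
  | baaaa => baa => b
  | baabbab => bbbab => abab => abb => aa => ε

aa->; aba->ab; bb->a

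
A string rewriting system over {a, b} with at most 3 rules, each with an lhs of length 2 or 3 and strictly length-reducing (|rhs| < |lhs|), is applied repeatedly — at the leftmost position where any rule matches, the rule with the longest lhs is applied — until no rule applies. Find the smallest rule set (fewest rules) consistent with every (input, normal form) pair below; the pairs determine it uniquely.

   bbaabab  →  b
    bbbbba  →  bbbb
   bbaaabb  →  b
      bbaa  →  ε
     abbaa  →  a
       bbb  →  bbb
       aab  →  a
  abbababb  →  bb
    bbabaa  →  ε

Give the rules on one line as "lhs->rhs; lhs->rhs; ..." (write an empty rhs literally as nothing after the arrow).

ab->; ba->

  | bbaabab => babab => bab => b
  | bbbbba => bbbb
  | bbaaabb => baabb => abb => b
  | bbaa => ba => ε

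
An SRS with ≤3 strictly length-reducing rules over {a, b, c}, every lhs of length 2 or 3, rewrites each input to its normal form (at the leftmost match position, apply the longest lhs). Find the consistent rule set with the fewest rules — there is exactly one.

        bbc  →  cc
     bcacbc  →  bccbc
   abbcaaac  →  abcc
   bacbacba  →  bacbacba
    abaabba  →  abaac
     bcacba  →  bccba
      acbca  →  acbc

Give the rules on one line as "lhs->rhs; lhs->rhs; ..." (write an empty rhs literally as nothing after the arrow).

bb->c; ca->c; cca->bc

  | bbc => cc
  | bcacbc => bccbc
  | abbcaaac => accaaac => abcaac => abcac => abcc
  | bacbacba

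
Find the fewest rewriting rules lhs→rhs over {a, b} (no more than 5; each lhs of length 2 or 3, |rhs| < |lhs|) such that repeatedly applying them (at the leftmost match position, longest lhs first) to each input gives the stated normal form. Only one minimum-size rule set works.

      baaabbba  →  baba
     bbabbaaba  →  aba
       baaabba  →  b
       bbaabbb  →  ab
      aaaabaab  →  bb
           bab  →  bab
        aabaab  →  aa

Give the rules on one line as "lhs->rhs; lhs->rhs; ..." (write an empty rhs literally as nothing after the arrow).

  | baaabbba => babbba => baba
  | bbabbaaba => bbaaba => aba
  | baaabba => babba => baa => b
  | bbaabbb => abbb => ab

aaa->bb; abb->a; baa->b; bba->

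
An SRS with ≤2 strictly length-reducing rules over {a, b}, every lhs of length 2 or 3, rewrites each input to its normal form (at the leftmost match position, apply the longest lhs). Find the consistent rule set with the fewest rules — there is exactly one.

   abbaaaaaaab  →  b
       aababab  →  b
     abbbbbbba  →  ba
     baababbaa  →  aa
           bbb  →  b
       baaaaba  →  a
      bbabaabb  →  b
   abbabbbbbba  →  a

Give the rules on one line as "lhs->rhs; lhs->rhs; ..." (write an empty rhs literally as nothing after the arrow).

  | abbaaaaaaab => bbaaaaaaab => aaaaaaab => aaaaaab => aaaaab => aaaab => aaab => aab => ab => b
  | aababab => ababab => babab => bbab => ab => b
  | abbbbbbba => bbbbbbba => bbbbba => bbba => ba
  | baababbaa => bababbaa => bbabbaa => abbaa => bbaa => aa

ab->b; bb->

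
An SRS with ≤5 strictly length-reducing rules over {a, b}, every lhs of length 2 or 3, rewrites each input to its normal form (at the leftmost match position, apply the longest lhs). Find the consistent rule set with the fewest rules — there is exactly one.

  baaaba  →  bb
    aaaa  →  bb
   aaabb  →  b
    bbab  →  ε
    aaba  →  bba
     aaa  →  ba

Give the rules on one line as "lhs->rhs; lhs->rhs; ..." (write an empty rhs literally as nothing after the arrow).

  | baaaba => bbaba => baba => aba => bb
  | aaaa => baa => bb
  | aaabb => babb => abb => b
  | bbab => bab => ab => ε

aa->b; ab->; aba->bb; bab->ab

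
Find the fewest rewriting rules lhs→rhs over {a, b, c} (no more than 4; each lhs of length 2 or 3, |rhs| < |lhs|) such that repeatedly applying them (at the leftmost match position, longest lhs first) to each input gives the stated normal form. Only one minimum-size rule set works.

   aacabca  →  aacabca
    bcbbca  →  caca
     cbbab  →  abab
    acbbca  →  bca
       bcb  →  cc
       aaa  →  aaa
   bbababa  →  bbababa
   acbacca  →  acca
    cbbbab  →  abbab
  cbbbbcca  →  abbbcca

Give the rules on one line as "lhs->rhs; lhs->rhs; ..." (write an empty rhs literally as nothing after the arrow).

acb->; bcb->cc; cb->a

  | aacabca
  | bcbbca => ccbca => caca
  | cbbab => abab
  | acbbca => bca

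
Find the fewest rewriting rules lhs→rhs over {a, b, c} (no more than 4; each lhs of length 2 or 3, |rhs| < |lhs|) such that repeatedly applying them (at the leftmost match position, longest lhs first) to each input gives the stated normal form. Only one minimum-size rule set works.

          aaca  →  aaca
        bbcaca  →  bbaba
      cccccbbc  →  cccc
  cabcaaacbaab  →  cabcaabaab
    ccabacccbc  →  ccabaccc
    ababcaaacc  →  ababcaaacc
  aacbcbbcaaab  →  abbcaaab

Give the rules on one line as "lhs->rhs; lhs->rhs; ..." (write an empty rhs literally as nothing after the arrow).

acb->b; cac->ab; cb->

  | aaca
  | bbcaca => bbaba
  | cccccbbc => ccccbc => cccc
  | cabcaaacbaab => cabcaabaab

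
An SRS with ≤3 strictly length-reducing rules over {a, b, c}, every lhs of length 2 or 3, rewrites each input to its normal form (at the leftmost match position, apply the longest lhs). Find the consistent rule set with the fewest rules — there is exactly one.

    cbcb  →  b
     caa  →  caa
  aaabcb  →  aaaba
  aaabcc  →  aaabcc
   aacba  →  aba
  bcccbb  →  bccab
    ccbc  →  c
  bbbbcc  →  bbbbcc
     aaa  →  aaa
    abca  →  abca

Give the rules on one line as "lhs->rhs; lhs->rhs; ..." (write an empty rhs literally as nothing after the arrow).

  | cbcb => acb => b
  | caa
  | aaabcb => aaaba
  | aaabcc

ac->; cb->a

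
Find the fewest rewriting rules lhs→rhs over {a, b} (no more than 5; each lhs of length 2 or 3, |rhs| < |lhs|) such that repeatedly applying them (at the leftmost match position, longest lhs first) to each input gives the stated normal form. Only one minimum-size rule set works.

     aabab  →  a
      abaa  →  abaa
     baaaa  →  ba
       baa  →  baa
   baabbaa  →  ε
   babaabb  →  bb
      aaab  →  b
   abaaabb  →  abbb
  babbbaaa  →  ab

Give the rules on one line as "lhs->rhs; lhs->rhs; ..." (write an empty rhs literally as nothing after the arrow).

  | aabab => aab => a
  | abaa
  | baaaa => ba
  | baa

aaa->; aab->a; bab->a; bba->ba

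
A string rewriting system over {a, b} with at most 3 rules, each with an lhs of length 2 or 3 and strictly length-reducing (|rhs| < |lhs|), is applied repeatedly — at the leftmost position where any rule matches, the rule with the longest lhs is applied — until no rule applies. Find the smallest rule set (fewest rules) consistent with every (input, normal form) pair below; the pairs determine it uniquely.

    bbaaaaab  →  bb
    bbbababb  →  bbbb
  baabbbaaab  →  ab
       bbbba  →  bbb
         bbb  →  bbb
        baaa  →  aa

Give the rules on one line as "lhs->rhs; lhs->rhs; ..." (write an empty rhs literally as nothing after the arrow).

  | bbaaaaab => baaaab => aaab => bb
  | bbbababb => bbbabb => bbbb
  | baabbbaaab => abbbaaab => abbaab => abab => ab
  | bbbba => bbb

aaa->b; ba->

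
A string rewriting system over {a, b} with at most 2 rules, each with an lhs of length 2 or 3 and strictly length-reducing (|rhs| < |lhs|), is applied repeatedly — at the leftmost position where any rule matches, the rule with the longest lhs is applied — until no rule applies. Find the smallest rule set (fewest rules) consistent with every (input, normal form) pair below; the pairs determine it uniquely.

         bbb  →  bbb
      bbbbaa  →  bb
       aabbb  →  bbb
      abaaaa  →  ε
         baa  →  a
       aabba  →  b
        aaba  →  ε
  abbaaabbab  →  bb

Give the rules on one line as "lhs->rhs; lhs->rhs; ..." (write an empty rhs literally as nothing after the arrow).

  | bbb
  | bbbbaa => bbba => bb
  | aabbb => bbb
  | abaaaa => aaaa => aa => ε

aa->; ba->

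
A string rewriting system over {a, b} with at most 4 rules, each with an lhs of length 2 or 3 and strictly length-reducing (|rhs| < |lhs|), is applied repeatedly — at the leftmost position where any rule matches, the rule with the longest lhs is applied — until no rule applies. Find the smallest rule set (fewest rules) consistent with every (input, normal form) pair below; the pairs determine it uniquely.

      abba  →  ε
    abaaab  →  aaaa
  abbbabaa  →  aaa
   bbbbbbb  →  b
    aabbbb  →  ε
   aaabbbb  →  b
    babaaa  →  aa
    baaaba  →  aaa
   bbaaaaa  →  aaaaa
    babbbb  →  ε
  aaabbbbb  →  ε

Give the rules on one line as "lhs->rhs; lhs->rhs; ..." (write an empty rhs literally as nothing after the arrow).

ab->a; abb->b; ba->; bb->

  | abba => ba => ε
  | abaaab => aaaab => aaaa
  | abbbabaa => bbabaa => abaa => aaa
  | bbbbbbb => bbbbb => bbb => b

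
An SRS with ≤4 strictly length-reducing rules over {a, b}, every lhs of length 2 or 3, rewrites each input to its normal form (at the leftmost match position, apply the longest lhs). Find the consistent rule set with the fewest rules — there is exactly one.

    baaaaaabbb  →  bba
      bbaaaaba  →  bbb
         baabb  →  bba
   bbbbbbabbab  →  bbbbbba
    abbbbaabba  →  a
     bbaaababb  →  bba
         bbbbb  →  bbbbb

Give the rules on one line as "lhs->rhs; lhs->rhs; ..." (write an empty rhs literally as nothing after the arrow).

aa->; aab->ba; ab->a; aba->ab

  | baaaaaabbb => baaaabbb => baabbb => bbabb => bbab => bba
  | bbaaaaba => bbaaba => bbbaa => bbb
  | baabb => bbab => bba
  | bbbbbbabbab => bbbbbbabab => bbbbbbabb => bbbbbbab => bbbbbba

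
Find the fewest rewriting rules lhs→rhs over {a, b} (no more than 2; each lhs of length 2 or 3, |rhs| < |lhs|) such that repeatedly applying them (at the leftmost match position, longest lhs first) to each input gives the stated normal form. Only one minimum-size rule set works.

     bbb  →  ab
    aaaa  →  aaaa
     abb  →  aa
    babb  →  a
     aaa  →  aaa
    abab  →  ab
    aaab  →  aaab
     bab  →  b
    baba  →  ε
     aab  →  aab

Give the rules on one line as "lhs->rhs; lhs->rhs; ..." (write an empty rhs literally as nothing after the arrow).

ba->; bb->a

  | bbb => ab
  | aaaa
  | abb => aa
  | babb => bb => a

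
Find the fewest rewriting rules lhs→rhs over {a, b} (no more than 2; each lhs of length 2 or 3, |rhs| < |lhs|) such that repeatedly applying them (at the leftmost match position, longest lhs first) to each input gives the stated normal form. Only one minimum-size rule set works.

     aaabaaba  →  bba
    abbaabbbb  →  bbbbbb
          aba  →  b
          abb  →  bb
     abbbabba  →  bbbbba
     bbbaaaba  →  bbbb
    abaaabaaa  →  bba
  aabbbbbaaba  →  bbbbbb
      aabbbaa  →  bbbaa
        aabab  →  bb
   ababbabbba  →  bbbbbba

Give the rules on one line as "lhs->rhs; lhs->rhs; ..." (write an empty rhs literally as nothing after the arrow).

ab->b; aba->b

  | aaabaaba => aababa => abba => bba
  | abbaabbbb => bbaabbbb => bbabbbb => bbbbbb
  | aba => b
  | abb => bb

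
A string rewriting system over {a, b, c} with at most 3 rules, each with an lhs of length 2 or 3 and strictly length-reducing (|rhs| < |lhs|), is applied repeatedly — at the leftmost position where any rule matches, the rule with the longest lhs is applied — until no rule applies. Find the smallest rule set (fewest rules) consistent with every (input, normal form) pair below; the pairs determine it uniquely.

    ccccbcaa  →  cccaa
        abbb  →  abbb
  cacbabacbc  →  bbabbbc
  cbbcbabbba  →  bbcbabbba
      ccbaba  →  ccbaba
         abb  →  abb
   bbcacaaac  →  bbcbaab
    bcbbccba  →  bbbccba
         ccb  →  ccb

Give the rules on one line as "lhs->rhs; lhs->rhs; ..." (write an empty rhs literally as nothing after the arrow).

ac->b; cbb->bb; cbc->

  | ccccbcaa => cccaa
  | abbb
  | cacbabacbc => cbbabacbc => bbabacbc => bbabbbc
  | cbbcbabbba => bbcbabbba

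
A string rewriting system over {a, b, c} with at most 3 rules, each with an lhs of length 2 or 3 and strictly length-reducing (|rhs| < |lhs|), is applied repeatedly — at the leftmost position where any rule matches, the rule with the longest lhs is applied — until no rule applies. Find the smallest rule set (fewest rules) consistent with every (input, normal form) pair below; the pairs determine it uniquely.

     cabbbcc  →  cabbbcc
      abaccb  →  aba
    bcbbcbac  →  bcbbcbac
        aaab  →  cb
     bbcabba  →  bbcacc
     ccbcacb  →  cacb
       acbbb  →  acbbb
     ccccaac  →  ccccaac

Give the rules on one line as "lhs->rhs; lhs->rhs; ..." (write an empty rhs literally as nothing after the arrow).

aaa->c; bba->cc; ccb->

  | cabbbcc
  | abaccb => aba
  | bcbbcbac
  | aaab => cb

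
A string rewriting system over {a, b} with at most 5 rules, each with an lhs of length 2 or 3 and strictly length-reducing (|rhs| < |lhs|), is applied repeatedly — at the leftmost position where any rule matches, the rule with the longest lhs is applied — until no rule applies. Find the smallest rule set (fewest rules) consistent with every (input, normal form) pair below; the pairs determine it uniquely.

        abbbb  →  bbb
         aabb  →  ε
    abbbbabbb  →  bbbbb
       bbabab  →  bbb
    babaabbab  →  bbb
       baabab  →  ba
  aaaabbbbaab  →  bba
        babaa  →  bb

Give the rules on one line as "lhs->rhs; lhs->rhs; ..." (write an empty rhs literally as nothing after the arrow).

  | abbbb => bbb
  | aabb => ab => ε
  | abbbbabbb => bbbabbb => bbbbb
  | bbabab => bbbab => bbb

aa->; aab->a; ab->; aba->ba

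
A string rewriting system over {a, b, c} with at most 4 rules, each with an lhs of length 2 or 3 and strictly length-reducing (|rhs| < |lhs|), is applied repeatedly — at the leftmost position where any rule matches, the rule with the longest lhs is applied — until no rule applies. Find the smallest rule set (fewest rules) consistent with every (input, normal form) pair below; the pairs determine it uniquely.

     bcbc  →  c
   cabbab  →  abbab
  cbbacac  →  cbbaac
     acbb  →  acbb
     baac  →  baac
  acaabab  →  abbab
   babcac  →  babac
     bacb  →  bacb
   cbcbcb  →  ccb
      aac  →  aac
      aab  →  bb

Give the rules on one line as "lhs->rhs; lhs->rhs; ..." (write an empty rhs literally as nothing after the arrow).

  | bcbc => c
  | cabbab => abbab
  | cbbacac => cbbaac
  | acbb

aab->bb; bcb->; ca->a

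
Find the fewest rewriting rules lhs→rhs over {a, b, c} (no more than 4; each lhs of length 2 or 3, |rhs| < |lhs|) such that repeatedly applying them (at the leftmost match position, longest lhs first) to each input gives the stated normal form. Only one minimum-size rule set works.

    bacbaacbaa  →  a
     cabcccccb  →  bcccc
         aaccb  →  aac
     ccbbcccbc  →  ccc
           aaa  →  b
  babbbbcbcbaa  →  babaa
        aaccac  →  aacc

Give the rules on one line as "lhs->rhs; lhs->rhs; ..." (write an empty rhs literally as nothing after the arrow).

aaa->b; bb->c; ca->; cb->

  | bacbaacbaa => baaacbaa => bbcbaa => ccbaa => caa => a
  | cabcccccb => bcccccb => bcccc
  | aaccb => aac
  | ccbbcccbc => cbcccbc => cccbc => ccc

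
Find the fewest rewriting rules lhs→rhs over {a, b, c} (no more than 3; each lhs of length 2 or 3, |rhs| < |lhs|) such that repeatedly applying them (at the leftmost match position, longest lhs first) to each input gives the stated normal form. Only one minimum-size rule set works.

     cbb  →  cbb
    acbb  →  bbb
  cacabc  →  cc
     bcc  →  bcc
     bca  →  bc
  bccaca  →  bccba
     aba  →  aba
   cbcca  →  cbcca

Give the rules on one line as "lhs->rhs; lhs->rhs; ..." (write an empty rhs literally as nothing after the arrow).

ac->b; bab->; bca->bc

  | cbb
  | acbb => bbb
  | cacabc => cbabc => cc
  | bcc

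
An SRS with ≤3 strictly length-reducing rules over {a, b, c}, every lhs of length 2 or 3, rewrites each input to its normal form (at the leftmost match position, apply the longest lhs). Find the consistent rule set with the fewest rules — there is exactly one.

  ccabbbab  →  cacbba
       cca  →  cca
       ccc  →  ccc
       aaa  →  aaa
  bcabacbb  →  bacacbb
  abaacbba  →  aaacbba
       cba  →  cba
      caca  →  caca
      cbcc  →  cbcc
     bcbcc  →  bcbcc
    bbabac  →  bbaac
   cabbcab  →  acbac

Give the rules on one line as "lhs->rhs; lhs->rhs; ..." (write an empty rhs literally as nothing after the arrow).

ab->a; cab->ac

  | ccabbbab => cacbbab => cacbba
  | cca
  | ccc
  | aaa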